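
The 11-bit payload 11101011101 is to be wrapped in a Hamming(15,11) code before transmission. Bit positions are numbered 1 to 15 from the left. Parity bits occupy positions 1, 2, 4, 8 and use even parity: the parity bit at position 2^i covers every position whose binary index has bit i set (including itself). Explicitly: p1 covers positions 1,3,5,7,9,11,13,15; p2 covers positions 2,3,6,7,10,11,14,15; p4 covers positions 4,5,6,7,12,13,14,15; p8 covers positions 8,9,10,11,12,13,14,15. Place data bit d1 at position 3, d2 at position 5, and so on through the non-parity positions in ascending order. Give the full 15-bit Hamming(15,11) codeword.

001111011011101

Place data bits at non-power-of-two positions: b3=1, b5=1, b6=1, b7=0, b9=1, b10=0, b11=1, b12=1, b13=1, b14=0, b15=1.
p1 = XOR of data positions {3,5,7,9,11,13,15} = 1⊕1⊕0⊕1⊕1⊕1⊕1 = 0
p2 = XOR of data positions {3,6,7,10,11,14,15} = 1⊕1⊕0⊕0⊕1⊕0⊕1 = 0
p4 = XOR of data positions {5,6,7,12,13,14,15} = 1⊕1⊕0⊕1⊕1⊕0⊕1 = 1
p8 = XOR of data positions {9,10,11,12,13,14,15} = 1⊕0⊕1⊕1⊕1⊕0⊕1 = 1
Codeword b1..b15 = 001111011011101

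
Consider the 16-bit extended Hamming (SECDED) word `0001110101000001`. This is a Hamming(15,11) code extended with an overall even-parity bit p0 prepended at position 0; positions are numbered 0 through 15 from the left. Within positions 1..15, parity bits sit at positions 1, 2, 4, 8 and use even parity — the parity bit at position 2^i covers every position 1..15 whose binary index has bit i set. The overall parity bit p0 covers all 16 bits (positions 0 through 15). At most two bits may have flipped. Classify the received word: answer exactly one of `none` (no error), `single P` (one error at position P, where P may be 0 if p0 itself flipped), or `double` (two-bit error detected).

s1: b1⊕b3⊕b5⊕b7⊕b9⊕b11⊕b13⊕b15 = 0⊕1⊕1⊕1⊕1⊕0⊕0⊕1 = 1
s2: b2⊕b3⊕b6⊕b7⊕b10⊕b11⊕b14⊕b15 = 0⊕1⊕0⊕1⊕0⊕0⊕0⊕1 = 1
s4: b4⊕b5⊕b6⊕b7⊕b12⊕b13⊕b14⊕b15 = 1⊕1⊕0⊕1⊕0⊕0⊕0⊕1 = 0
s8: b8⊕b9⊕b10⊕b11⊕b12⊕b13⊕b14⊕b15 = 0⊕1⊕0⊕0⊕0⊕0⊕0⊕1 = 0
Syndrome (s8...s1) = 0011 → position 3.
Overall parity (XOR of all 16 bits, including p0): 0⊕0⊕0⊕1⊕1⊕1⊕0⊕1⊕0⊕1⊕0⊕0⊕0⊕0⊕0⊕1 = 0
Overall=0, syndrome position=3 → double-bit error detected (uncorrectable).

double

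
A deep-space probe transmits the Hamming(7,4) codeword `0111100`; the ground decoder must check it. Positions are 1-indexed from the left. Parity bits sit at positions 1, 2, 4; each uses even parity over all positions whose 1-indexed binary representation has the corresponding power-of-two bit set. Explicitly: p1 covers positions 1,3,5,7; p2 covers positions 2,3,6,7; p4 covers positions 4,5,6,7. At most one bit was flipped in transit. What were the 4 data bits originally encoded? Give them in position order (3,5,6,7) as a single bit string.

1100

s1: b1⊕b3⊕b5⊕b7 = 0⊕1⊕1⊕0 = 0
s2: b2⊕b3⊕b6⊕b7 = 1⊕1⊕0⊕0 = 0
s4: b4⊕b5⊕b6⊕b7 = 1⊕1⊕0⊕0 = 0
Syndrome (s4...s1) = 000 → position 0 (no error).
No correction needed.
Data bits at positions 3,5,6,7: 1100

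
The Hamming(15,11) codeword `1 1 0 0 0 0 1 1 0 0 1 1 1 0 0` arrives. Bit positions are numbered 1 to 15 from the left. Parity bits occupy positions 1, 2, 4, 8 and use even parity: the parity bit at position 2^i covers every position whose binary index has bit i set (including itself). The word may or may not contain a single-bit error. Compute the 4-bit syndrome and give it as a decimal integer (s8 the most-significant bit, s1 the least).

s1: b1⊕b3⊕b5⊕b7⊕b9⊕b11⊕b13⊕b15 = 1⊕0⊕0⊕1⊕0⊕1⊕1⊕0 = 0
s2: b2⊕b3⊕b6⊕b7⊕b10⊕b11⊕b14⊕b15 = 1⊕0⊕0⊕1⊕0⊕1⊕0⊕0 = 1
s4: b4⊕b5⊕b6⊕b7⊕b12⊕b13⊕b14⊕b15 = 0⊕0⊕0⊕1⊕1⊕1⊕0⊕0 = 1
s8: b8⊕b9⊕b10⊕b11⊕b12⊕b13⊕b14⊕b15 = 1⊕0⊕0⊕1⊕1⊕1⊕0⊕0 = 0
Syndrome (s8...s1) = 0110 → position 6.

6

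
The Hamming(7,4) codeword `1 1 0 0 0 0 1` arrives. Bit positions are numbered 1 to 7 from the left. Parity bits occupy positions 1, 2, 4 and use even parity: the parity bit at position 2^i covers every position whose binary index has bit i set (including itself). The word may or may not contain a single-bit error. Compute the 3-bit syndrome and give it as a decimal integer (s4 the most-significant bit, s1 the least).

4

s1: b1⊕b3⊕b5⊕b7 = 1⊕0⊕0⊕1 = 0
s2: b2⊕b3⊕b6⊕b7 = 1⊕0⊕0⊕1 = 0
s4: b4⊕b5⊕b6⊕b7 = 0⊕0⊕0⊕1 = 1
Syndrome (s4...s1) = 100 → position 4.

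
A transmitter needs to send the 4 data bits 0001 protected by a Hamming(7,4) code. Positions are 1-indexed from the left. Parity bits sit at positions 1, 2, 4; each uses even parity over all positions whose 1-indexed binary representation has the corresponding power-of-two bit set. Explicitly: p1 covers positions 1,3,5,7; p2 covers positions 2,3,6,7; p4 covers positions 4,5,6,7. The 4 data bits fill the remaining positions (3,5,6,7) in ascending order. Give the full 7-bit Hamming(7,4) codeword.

Place data bits at non-power-of-two positions: b3=0, b5=0, b6=0, b7=1.
p1 = XOR of data positions {3,5,7} = 0⊕0⊕1 = 1
p2 = XOR of data positions {3,6,7} = 0⊕0⊕1 = 1
p4 = XOR of data positions {5,6,7} = 0⊕0⊕1 = 1
Codeword b1..b7 = 1101001

1101001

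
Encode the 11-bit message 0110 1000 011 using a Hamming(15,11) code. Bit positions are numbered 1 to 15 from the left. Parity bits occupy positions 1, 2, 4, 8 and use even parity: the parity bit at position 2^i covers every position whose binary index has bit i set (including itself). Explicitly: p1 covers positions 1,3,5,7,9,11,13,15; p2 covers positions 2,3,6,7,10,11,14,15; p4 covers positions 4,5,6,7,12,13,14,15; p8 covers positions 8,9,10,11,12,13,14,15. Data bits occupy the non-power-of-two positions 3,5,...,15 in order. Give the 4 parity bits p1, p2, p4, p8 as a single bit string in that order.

Place data bits at non-power-of-two positions: b3=0, b5=1, b6=1, b7=0, b9=1, b10=0, b11=0, b12=0, b13=0, b14=1, b15=1.
p1 = XOR of data positions {3,5,7,9,11,13,15} = 0⊕1⊕0⊕1⊕0⊕0⊕1 = 1
p2 = XOR of data positions {3,6,7,10,11,14,15} = 0⊕1⊕0⊕0⊕0⊕1⊕1 = 1
p4 = XOR of data positions {5,6,7,12,13,14,15} = 1⊕1⊕0⊕0⊕0⊕1⊕1 = 0
p8 = XOR of data positions {9,10,11,12,13,14,15} = 1⊕0⊕0⊕0⊕0⊕1⊕1 = 1
Parity bits p1,p2,p4,p8 = 1101

1101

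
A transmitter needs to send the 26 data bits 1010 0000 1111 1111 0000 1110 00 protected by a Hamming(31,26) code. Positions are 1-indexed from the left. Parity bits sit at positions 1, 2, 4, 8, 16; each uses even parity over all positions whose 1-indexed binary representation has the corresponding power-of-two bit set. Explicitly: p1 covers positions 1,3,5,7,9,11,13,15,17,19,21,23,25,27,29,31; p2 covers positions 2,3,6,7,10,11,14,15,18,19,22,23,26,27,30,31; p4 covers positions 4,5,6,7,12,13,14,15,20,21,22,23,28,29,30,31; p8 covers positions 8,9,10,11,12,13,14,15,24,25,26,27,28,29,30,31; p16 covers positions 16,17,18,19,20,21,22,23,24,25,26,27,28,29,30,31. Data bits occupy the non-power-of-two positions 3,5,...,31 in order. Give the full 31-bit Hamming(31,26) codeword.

1011010000001110111110000111000

Place data bits at non-power-of-two positions: b3=1, b5=0, b6=1, b7=0, b9=0, b10=0, b11=0, b12=0, b13=1, b14=1, b15=1, b17=1, b18=1, b19=1, b20=1, b21=1, b22=0, b23=0, b24=0, b25=0, b26=1, b27=1, b28=1, b29=0, b30=0, b31=0.
p1 = XOR of data positions {3,5,7,9,11,13,15,17,19,21,23,25,27,29,31} = 1⊕0⊕0⊕0⊕0⊕1⊕1⊕1⊕1⊕1⊕0⊕0⊕1⊕0⊕0 = 1
p2 = XOR of data positions {3,6,7,10,11,14,15,18,19,22,23,26,27,30,31} = 1⊕1⊕0⊕0⊕0⊕1⊕1⊕1⊕1⊕0⊕0⊕1⊕1⊕0⊕0 = 0
p4 = XOR of data positions {5,6,7,12,13,14,15,20,21,22,23,28,29,30,31} = 0⊕1⊕0⊕0⊕1⊕1⊕1⊕1⊕1⊕0⊕0⊕1⊕0⊕0⊕0 = 1
p8 = XOR of data positions {9,10,11,12,13,14,15,24,25,26,27,28,29,30,31} = 0⊕0⊕0⊕0⊕1⊕1⊕1⊕0⊕0⊕1⊕1⊕1⊕0⊕0⊕0 = 0
p16 = XOR of data positions {17,18,19,20,21,22,23,24,25,26,27,28,29,30,31} = 1⊕1⊕1⊕1⊕1⊕0⊕0⊕0⊕0⊕1⊕1⊕1⊕0⊕0⊕0 = 0
Codeword b1..b31 = 1011010000001110111110000111000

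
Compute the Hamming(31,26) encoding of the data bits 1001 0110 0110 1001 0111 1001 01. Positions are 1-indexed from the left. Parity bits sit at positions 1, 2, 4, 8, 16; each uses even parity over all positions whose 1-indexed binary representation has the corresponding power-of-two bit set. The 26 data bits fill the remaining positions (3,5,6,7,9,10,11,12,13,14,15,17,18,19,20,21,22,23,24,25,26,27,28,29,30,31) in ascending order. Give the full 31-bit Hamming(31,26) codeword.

Place data bits at non-power-of-two positions: b3=1, b5=0, b6=0, b7=1, b9=0, b10=1, b11=1, b12=0, b13=0, b14=1, b15=1, b17=0, b18=1, b19=0, b20=0, b21=1, b22=0, b23=1, b24=1, b25=1, b26=1, b27=0, b28=0, b29=1, b30=0, b31=1.
p1 = XOR of data positions {3,5,7,9,11,13,15,17,19,21,23,25,27,29,31} = 1⊕0⊕1⊕0⊕1⊕0⊕1⊕0⊕0⊕1⊕1⊕1⊕0⊕1⊕1 = 1
p2 = XOR of data positions {3,6,7,10,11,14,15,18,19,22,23,26,27,30,31} = 1⊕0⊕1⊕1⊕1⊕1⊕1⊕1⊕0⊕0⊕1⊕1⊕0⊕0⊕1 = 0
p4 = XOR of data positions {5,6,7,12,13,14,15,20,21,22,23,28,29,30,31} = 0⊕0⊕1⊕0⊕0⊕1⊕1⊕0⊕1⊕0⊕1⊕0⊕1⊕0⊕1 = 1
p8 = XOR of data positions {9,10,11,12,13,14,15,24,25,26,27,28,29,30,31} = 0⊕1⊕1⊕0⊕0⊕1⊕1⊕1⊕1⊕1⊕0⊕0⊕1⊕0⊕1 = 1
p16 = XOR of data positions {17,18,19,20,21,22,23,24,25,26,27,28,29,30,31} = 0⊕1⊕0⊕0⊕1⊕0⊕1⊕1⊕1⊕1⊕0⊕0⊕1⊕0⊕1 = 0
Codeword b1..b31 = 1011001101100110010010111100101

1011001101100110010010111100101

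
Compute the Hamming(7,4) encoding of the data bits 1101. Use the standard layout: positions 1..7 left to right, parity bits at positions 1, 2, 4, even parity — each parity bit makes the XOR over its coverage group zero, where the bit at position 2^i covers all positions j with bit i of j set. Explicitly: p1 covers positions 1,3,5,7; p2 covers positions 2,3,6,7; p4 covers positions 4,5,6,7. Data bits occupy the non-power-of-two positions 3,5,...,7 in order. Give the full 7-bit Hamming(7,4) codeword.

1010101

Place data bits at non-power-of-two positions: b3=1, b5=1, b6=0, b7=1.
p1 = XOR of data positions {3,5,7} = 1⊕1⊕1 = 1
p2 = XOR of data positions {3,6,7} = 1⊕0⊕1 = 0
p4 = XOR of data positions {5,6,7} = 1⊕0⊕1 = 0
Codeword b1..b7 = 1010101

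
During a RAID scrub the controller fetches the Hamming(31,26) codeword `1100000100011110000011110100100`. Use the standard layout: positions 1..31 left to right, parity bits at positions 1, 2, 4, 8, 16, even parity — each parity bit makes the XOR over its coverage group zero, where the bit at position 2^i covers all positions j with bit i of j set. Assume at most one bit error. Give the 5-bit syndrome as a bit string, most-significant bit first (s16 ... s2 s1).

s1: b1⊕b3⊕b5⊕b7⊕b9⊕b11⊕b13⊕b15⊕b17⊕b19⊕b21⊕b23⊕b25⊕b27⊕b29⊕b31 = 1⊕0⊕0⊕0⊕0⊕0⊕1⊕1⊕0⊕0⊕1⊕1⊕0⊕0⊕1⊕0 = 0
s2: b2⊕b3⊕b6⊕b7⊕b10⊕b11⊕b14⊕b15⊕b18⊕b19⊕b22⊕b23⊕b26⊕b27⊕b30⊕b31 = 1⊕0⊕0⊕0⊕0⊕0⊕1⊕1⊕0⊕0⊕1⊕1⊕1⊕0⊕0⊕0 = 0
s4: b4⊕b5⊕b6⊕b7⊕b12⊕b13⊕b14⊕b15⊕b20⊕b21⊕b22⊕b23⊕b28⊕b29⊕b30⊕b31 = 0⊕0⊕0⊕0⊕1⊕1⊕1⊕1⊕0⊕1⊕1⊕1⊕0⊕1⊕0⊕0 = 0
s8: b8⊕b9⊕b10⊕b11⊕b12⊕b13⊕b14⊕b15⊕b24⊕b25⊕b26⊕b27⊕b28⊕b29⊕b30⊕b31 = 1⊕0⊕0⊕0⊕1⊕1⊕1⊕1⊕1⊕0⊕1⊕0⊕0⊕1⊕0⊕0 = 0
s16: b16⊕b17⊕b18⊕b19⊕b20⊕b21⊕b22⊕b23⊕b24⊕b25⊕b26⊕b27⊕b28⊕b29⊕b30⊕b31 = 0⊕0⊕0⊕0⊕0⊕1⊕1⊕1⊕1⊕0⊕1⊕0⊕0⊕1⊕0⊕0 = 0
Syndrome (s16...s1) = 00000 → position 0 (no error).

00000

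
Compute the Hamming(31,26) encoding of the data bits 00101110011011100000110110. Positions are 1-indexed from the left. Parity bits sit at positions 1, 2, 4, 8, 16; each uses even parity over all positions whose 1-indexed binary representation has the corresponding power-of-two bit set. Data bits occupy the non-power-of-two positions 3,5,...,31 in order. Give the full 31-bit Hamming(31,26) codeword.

Place data bits at non-power-of-two positions: b3=0, b5=0, b6=1, b7=0, b9=1, b10=1, b11=1, b12=0, b13=0, b14=1, b15=1, b17=0, b18=1, b19=1, b20=1, b21=0, b22=0, b23=0, b24=0, b25=0, b26=1, b27=1, b28=0, b29=1, b30=1, b31=0.
p1 = XOR of data positions {3,5,7,9,11,13,15,17,19,21,23,25,27,29,31} = 0⊕0⊕0⊕1⊕1⊕0⊕1⊕0⊕1⊕0⊕0⊕0⊕1⊕1⊕0 = 0
p2 = XOR of data positions {3,6,7,10,11,14,15,18,19,22,23,26,27,30,31} = 0⊕1⊕0⊕1⊕1⊕1⊕1⊕1⊕1⊕0⊕0⊕1⊕1⊕1⊕0 = 0
p4 = XOR of data positions {5,6,7,12,13,14,15,20,21,22,23,28,29,30,31} = 0⊕1⊕0⊕0⊕0⊕1⊕1⊕1⊕0⊕0⊕0⊕0⊕1⊕1⊕0 = 0
p8 = XOR of data positions {9,10,11,12,13,14,15,24,25,26,27,28,29,30,31} = 1⊕1⊕1⊕0⊕0⊕1⊕1⊕0⊕0⊕1⊕1⊕0⊕1⊕1⊕0 = 1
p16 = XOR of data positions {17,18,19,20,21,22,23,24,25,26,27,28,29,30,31} = 0⊕1⊕1⊕1⊕0⊕0⊕0⊕0⊕0⊕1⊕1⊕0⊕1⊕1⊕0 = 1
Codeword b1..b31 = 0000010111100111011100000110110

0000010111100111011100000110110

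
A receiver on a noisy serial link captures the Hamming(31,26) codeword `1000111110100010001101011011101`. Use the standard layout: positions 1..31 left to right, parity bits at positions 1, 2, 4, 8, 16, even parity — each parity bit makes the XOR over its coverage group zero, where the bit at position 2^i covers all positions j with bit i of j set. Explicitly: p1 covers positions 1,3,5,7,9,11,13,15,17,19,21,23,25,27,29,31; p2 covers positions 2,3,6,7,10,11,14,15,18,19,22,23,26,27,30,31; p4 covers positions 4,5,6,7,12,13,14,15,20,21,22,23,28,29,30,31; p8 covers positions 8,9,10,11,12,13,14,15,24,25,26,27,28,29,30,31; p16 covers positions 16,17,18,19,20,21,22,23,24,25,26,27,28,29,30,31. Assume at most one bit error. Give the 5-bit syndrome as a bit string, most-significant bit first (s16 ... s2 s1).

s1: b1⊕b3⊕b5⊕b7⊕b9⊕b11⊕b13⊕b15⊕b17⊕b19⊕b21⊕b23⊕b25⊕b27⊕b29⊕b31 = 1⊕0⊕1⊕1⊕1⊕1⊕0⊕1⊕0⊕1⊕0⊕0⊕1⊕1⊕1⊕1 = 1
s2: b2⊕b3⊕b6⊕b7⊕b10⊕b11⊕b14⊕b15⊕b18⊕b19⊕b22⊕b23⊕b26⊕b27⊕b30⊕b31 = 0⊕0⊕1⊕1⊕0⊕1⊕0⊕1⊕0⊕1⊕1⊕0⊕0⊕1⊕0⊕1 = 0
s4: b4⊕b5⊕b6⊕b7⊕b12⊕b13⊕b14⊕b15⊕b20⊕b21⊕b22⊕b23⊕b28⊕b29⊕b30⊕b31 = 0⊕1⊕1⊕1⊕0⊕0⊕0⊕1⊕1⊕0⊕1⊕0⊕1⊕1⊕0⊕1 = 1
s8: b8⊕b9⊕b10⊕b11⊕b12⊕b13⊕b14⊕b15⊕b24⊕b25⊕b26⊕b27⊕b28⊕b29⊕b30⊕b31 = 1⊕1⊕0⊕1⊕0⊕0⊕0⊕1⊕1⊕1⊕0⊕1⊕1⊕1⊕0⊕1 = 0
s16: b16⊕b17⊕b18⊕b19⊕b20⊕b21⊕b22⊕b23⊕b24⊕b25⊕b26⊕b27⊕b28⊕b29⊕b30⊕b31 = 0⊕0⊕0⊕1⊕1⊕0⊕1⊕0⊕1⊕1⊕0⊕1⊕1⊕1⊕0⊕1 = 1
Syndrome (s16...s1) = 10101 → position 21.

10101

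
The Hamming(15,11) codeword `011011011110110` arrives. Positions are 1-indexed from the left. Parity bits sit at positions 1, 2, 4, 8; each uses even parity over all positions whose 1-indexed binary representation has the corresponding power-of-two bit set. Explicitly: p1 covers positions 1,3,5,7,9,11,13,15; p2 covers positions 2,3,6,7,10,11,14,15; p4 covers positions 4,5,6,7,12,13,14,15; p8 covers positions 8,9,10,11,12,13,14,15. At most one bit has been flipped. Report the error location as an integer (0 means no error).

s1: b1⊕b3⊕b5⊕b7⊕b9⊕b11⊕b13⊕b15 = 0⊕1⊕1⊕0⊕1⊕1⊕1⊕0 = 1
s2: b2⊕b3⊕b6⊕b7⊕b10⊕b11⊕b14⊕b15 = 1⊕1⊕1⊕0⊕1⊕1⊕1⊕0 = 0
s4: b4⊕b5⊕b6⊕b7⊕b12⊕b13⊕b14⊕b15 = 0⊕1⊕1⊕0⊕0⊕1⊕1⊕0 = 0
s8: b8⊕b9⊕b10⊕b11⊕b12⊕b13⊕b14⊕b15 = 1⊕1⊕1⊕1⊕0⊕1⊕1⊕0 = 0
Syndrome (s8...s1) = 0001 → position 1.

1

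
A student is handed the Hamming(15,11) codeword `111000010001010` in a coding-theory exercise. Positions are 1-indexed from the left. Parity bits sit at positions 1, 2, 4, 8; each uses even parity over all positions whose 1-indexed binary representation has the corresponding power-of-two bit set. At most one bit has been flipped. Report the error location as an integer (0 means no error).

s1: b1⊕b3⊕b5⊕b7⊕b9⊕b11⊕b13⊕b15 = 1⊕1⊕0⊕0⊕0⊕0⊕0⊕0 = 0
s2: b2⊕b3⊕b6⊕b7⊕b10⊕b11⊕b14⊕b15 = 1⊕1⊕0⊕0⊕0⊕0⊕1⊕0 = 1
s4: b4⊕b5⊕b6⊕b7⊕b12⊕b13⊕b14⊕b15 = 0⊕0⊕0⊕0⊕1⊕0⊕1⊕0 = 0
s8: b8⊕b9⊕b10⊕b11⊕b12⊕b13⊕b14⊕b15 = 1⊕0⊕0⊕0⊕1⊕0⊕1⊕0 = 1
Syndrome (s8...s1) = 1010 → position 10.

10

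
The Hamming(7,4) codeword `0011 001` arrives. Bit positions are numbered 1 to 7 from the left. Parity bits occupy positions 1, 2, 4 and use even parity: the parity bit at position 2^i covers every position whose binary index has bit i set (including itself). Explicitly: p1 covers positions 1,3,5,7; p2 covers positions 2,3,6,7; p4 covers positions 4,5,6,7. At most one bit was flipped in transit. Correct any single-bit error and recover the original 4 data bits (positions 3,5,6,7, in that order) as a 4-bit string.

1001

s1: b1⊕b3⊕b5⊕b7 = 0⊕1⊕0⊕1 = 0
s2: b2⊕b3⊕b6⊕b7 = 0⊕1⊕0⊕1 = 0
s4: b4⊕b5⊕b6⊕b7 = 1⊕0⊕0⊕1 = 0
Syndrome (s4...s1) = 000 → position 0 (no error).
No correction needed.
Data bits at positions 3,5,6,7: 1001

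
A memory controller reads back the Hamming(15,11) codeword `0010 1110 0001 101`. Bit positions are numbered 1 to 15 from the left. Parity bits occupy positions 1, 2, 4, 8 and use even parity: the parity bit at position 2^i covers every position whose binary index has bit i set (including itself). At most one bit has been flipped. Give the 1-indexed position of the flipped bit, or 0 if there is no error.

s1: b1⊕b3⊕b5⊕b7⊕b9⊕b11⊕b13⊕b15 = 0⊕1⊕1⊕1⊕0⊕0⊕1⊕1 = 1
s2: b2⊕b3⊕b6⊕b7⊕b10⊕b11⊕b14⊕b15 = 0⊕1⊕1⊕1⊕0⊕0⊕0⊕1 = 0
s4: b4⊕b5⊕b6⊕b7⊕b12⊕b13⊕b14⊕b15 = 0⊕1⊕1⊕1⊕1⊕1⊕0⊕1 = 0
s8: b8⊕b9⊕b10⊕b11⊕b12⊕b13⊕b14⊕b15 = 0⊕0⊕0⊕0⊕1⊕1⊕0⊕1 = 1
Syndrome (s8...s1) = 1001 → position 9.

9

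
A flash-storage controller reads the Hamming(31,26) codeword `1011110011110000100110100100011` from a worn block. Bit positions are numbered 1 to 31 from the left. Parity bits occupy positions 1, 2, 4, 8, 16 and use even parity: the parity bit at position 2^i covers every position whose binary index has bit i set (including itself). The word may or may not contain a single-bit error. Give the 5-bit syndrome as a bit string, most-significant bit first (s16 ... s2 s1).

11101

s1: b1⊕b3⊕b5⊕b7⊕b9⊕b11⊕b13⊕b15⊕b17⊕b19⊕b21⊕b23⊕b25⊕b27⊕b29⊕b31 = 1⊕1⊕1⊕0⊕1⊕1⊕0⊕0⊕1⊕0⊕1⊕1⊕0⊕0⊕0⊕1 = 1
s2: b2⊕b3⊕b6⊕b7⊕b10⊕b11⊕b14⊕b15⊕b18⊕b19⊕b22⊕b23⊕b26⊕b27⊕b30⊕b31 = 0⊕1⊕1⊕0⊕1⊕1⊕0⊕0⊕0⊕0⊕0⊕1⊕1⊕0⊕1⊕1 = 0
s4: b4⊕b5⊕b6⊕b7⊕b12⊕b13⊕b14⊕b15⊕b20⊕b21⊕b22⊕b23⊕b28⊕b29⊕b30⊕b31 = 1⊕1⊕1⊕0⊕1⊕0⊕0⊕0⊕1⊕1⊕0⊕1⊕0⊕0⊕1⊕1 = 1
s8: b8⊕b9⊕b10⊕b11⊕b12⊕b13⊕b14⊕b15⊕b24⊕b25⊕b26⊕b27⊕b28⊕b29⊕b30⊕b31 = 0⊕1⊕1⊕1⊕1⊕0⊕0⊕0⊕0⊕0⊕1⊕0⊕0⊕0⊕1⊕1 = 1
s16: b16⊕b17⊕b18⊕b19⊕b20⊕b21⊕b22⊕b23⊕b24⊕b25⊕b26⊕b27⊕b28⊕b29⊕b30⊕b31 = 0⊕1⊕0⊕0⊕1⊕1⊕0⊕1⊕0⊕0⊕1⊕0⊕0⊕0⊕1⊕1 = 1
Syndrome (s16...s1) = 11101 → position 29.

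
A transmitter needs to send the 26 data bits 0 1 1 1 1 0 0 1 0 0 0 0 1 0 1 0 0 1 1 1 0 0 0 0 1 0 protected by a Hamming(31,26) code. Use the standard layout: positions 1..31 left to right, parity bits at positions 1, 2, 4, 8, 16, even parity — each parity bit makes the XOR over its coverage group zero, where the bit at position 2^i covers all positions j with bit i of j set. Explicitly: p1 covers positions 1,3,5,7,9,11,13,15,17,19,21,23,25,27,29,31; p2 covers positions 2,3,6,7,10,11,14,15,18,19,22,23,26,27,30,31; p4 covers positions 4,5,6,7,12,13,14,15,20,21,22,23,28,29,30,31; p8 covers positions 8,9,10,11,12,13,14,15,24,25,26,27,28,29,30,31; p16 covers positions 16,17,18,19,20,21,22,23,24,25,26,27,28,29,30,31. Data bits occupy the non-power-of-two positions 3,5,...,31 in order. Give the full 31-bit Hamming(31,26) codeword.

1101111110010000010100111000010

Place data bits at non-power-of-two positions: b3=0, b5=1, b6=1, b7=1, b9=1, b10=0, b11=0, b12=1, b13=0, b14=0, b15=0, b17=0, b18=1, b19=0, b20=1, b21=0, b22=0, b23=1, b24=1, b25=1, b26=0, b27=0, b28=0, b29=0, b30=1, b31=0.
p1 = XOR of data positions {3,5,7,9,11,13,15,17,19,21,23,25,27,29,31} = 0⊕1⊕1⊕1⊕0⊕0⊕0⊕0⊕0⊕0⊕1⊕1⊕0⊕0⊕0 = 1
p2 = XOR of data positions {3,6,7,10,11,14,15,18,19,22,23,26,27,30,31} = 0⊕1⊕1⊕0⊕0⊕0⊕0⊕1⊕0⊕0⊕1⊕0⊕0⊕1⊕0 = 1
p4 = XOR of data positions {5,6,7,12,13,14,15,20,21,22,23,28,29,30,31} = 1⊕1⊕1⊕1⊕0⊕0⊕0⊕1⊕0⊕0⊕1⊕0⊕0⊕1⊕0 = 1
p8 = XOR of data positions {9,10,11,12,13,14,15,24,25,26,27,28,29,30,31} = 1⊕0⊕0⊕1⊕0⊕0⊕0⊕1⊕1⊕0⊕0⊕0⊕0⊕1⊕0 = 1
p16 = XOR of data positions {17,18,19,20,21,22,23,24,25,26,27,28,29,30,31} = 0⊕1⊕0⊕1⊕0⊕0⊕1⊕1⊕1⊕0⊕0⊕0⊕0⊕1⊕0 = 0
Codeword b1..b31 = 1101111110010000010100111000010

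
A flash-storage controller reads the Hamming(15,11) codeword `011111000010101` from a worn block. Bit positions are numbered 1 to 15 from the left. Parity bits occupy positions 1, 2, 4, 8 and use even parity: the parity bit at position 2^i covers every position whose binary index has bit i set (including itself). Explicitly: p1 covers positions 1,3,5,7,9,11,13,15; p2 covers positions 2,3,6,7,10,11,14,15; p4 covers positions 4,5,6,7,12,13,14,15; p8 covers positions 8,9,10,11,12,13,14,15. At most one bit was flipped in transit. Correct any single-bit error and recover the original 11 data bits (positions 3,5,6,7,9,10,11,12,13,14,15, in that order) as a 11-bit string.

11100010100

s1: b1⊕b3⊕b5⊕b7⊕b9⊕b11⊕b13⊕b15 = 0⊕1⊕1⊕0⊕0⊕1⊕1⊕1 = 1
s2: b2⊕b3⊕b6⊕b7⊕b10⊕b11⊕b14⊕b15 = 1⊕1⊕1⊕0⊕0⊕1⊕0⊕1 = 1
s4: b4⊕b5⊕b6⊕b7⊕b12⊕b13⊕b14⊕b15 = 1⊕1⊕1⊕0⊕0⊕1⊕0⊕1 = 1
s8: b8⊕b9⊕b10⊕b11⊕b12⊕b13⊕b14⊕b15 = 0⊕0⊕0⊕1⊕0⊕1⊕0⊕1 = 1
Syndrome (s8...s1) = 1111 → position 15.
Flip bit 15: corrected codeword = 011111000010100
Data bits at positions 3,5,6,7,9,10,11,12,13,14,15: 11100010100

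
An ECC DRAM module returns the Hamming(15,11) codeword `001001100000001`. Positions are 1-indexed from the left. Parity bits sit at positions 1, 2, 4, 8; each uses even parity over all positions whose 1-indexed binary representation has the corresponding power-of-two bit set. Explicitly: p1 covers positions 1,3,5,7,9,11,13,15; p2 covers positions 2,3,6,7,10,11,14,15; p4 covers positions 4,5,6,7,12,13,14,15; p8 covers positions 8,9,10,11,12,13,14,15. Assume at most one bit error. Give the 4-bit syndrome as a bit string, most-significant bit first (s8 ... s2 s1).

s1: b1⊕b3⊕b5⊕b7⊕b9⊕b11⊕b13⊕b15 = 0⊕1⊕0⊕1⊕0⊕0⊕0⊕1 = 1
s2: b2⊕b3⊕b6⊕b7⊕b10⊕b11⊕b14⊕b15 = 0⊕1⊕1⊕1⊕0⊕0⊕0⊕1 = 0
s4: b4⊕b5⊕b6⊕b7⊕b12⊕b13⊕b14⊕b15 = 0⊕0⊕1⊕1⊕0⊕0⊕0⊕1 = 1
s8: b8⊕b9⊕b10⊕b11⊕b12⊕b13⊕b14⊕b15 = 0⊕0⊕0⊕0⊕0⊕0⊕0⊕1 = 1
Syndrome (s8...s1) = 1101 → position 13.

1101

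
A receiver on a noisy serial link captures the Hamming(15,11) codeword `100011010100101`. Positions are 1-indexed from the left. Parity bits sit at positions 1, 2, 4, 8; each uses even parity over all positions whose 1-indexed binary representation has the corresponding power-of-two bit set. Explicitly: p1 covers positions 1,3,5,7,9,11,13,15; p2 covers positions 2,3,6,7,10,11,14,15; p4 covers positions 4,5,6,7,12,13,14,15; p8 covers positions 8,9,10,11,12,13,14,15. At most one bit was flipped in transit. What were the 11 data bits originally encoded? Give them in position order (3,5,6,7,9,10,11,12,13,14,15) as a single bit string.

01100100101

s1: b1⊕b3⊕b5⊕b7⊕b9⊕b11⊕b13⊕b15 = 1⊕0⊕1⊕0⊕0⊕0⊕1⊕1 = 0
s2: b2⊕b3⊕b6⊕b7⊕b10⊕b11⊕b14⊕b15 = 0⊕0⊕1⊕0⊕1⊕0⊕0⊕1 = 1
s4: b4⊕b5⊕b6⊕b7⊕b12⊕b13⊕b14⊕b15 = 0⊕1⊕1⊕0⊕0⊕1⊕0⊕1 = 0
s8: b8⊕b9⊕b10⊕b11⊕b12⊕b13⊕b14⊕b15 = 1⊕0⊕1⊕0⊕0⊕1⊕0⊕1 = 0
Syndrome (s8...s1) = 0010 → position 2.
Flip bit 2: corrected codeword = 110011010100101
Data bits at positions 3,5,6,7,9,10,11,12,13,14,15: 01100100101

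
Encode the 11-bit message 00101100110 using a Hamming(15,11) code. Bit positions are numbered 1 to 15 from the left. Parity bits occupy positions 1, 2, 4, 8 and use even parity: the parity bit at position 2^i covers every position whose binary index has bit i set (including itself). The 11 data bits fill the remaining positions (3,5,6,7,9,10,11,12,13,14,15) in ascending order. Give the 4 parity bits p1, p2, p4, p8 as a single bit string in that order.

Place data bits at non-power-of-two positions: b3=0, b5=0, b6=1, b7=0, b9=1, b10=1, b11=0, b12=0, b13=1, b14=1, b15=0.
p1 = XOR of data positions {3,5,7,9,11,13,15} = 0⊕0⊕0⊕1⊕0⊕1⊕0 = 0
p2 = XOR of data positions {3,6,7,10,11,14,15} = 0⊕1⊕0⊕1⊕0⊕1⊕0 = 1
p4 = XOR of data positions {5,6,7,12,13,14,15} = 0⊕1⊕0⊕0⊕1⊕1⊕0 = 1
p8 = XOR of data positions {9,10,11,12,13,14,15} = 1⊕1⊕0⊕0⊕1⊕1⊕0 = 0
Parity bits p1,p2,p4,p8 = 0110

0110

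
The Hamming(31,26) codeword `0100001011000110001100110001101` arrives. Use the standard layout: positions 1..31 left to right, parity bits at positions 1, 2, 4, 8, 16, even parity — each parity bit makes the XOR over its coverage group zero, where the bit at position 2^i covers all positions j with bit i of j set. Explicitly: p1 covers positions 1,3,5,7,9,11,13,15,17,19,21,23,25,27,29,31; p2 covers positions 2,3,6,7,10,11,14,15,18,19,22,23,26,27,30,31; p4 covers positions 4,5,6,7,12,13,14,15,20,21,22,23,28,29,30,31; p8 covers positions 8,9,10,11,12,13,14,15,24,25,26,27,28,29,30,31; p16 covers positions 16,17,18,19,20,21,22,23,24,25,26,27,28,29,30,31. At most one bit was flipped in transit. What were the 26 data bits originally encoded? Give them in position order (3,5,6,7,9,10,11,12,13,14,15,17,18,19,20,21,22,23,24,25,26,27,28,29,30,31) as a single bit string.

s1: b1⊕b3⊕b5⊕b7⊕b9⊕b11⊕b13⊕b15⊕b17⊕b19⊕b21⊕b23⊕b25⊕b27⊕b29⊕b31 = 0⊕0⊕0⊕1⊕1⊕0⊕0⊕1⊕0⊕1⊕0⊕1⊕0⊕0⊕1⊕1 = 1
s2: b2⊕b3⊕b6⊕b7⊕b10⊕b11⊕b14⊕b15⊕b18⊕b19⊕b22⊕b23⊕b26⊕b27⊕b30⊕b31 = 1⊕0⊕0⊕1⊕1⊕0⊕1⊕1⊕0⊕1⊕0⊕1⊕0⊕0⊕0⊕1 = 0
s4: b4⊕b5⊕b6⊕b7⊕b12⊕b13⊕b14⊕b15⊕b20⊕b21⊕b22⊕b23⊕b28⊕b29⊕b30⊕b31 = 0⊕0⊕0⊕1⊕0⊕0⊕1⊕1⊕1⊕0⊕0⊕1⊕1⊕1⊕0⊕1 = 0
s8: b8⊕b9⊕b10⊕b11⊕b12⊕b13⊕b14⊕b15⊕b24⊕b25⊕b26⊕b27⊕b28⊕b29⊕b30⊕b31 = 0⊕1⊕1⊕0⊕0⊕0⊕1⊕1⊕1⊕0⊕0⊕0⊕1⊕1⊕0⊕1 = 0
s16: b16⊕b17⊕b18⊕b19⊕b20⊕b21⊕b22⊕b23⊕b24⊕b25⊕b26⊕b27⊕b28⊕b29⊕b30⊕b31 = 0⊕0⊕0⊕1⊕1⊕0⊕0⊕1⊕1⊕0⊕0⊕0⊕1⊕1⊕0⊕1 = 1
Syndrome (s16...s1) = 10001 → position 17.
Flip bit 17: corrected codeword = 0100001011000110101100110001101
Data bits at positions 3,5,6,7,9,10,11,12,13,14,15,17,18,19,20,21,22,23,24,25,26,27,28,29,30,31: 00011100011101100110001101

00011100011101100110001101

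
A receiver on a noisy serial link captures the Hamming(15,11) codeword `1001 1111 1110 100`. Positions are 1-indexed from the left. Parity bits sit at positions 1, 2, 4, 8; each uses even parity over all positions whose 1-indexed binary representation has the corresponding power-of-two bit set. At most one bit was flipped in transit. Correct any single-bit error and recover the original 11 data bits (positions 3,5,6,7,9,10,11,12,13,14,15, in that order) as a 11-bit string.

01111111100

s1: b1⊕b3⊕b5⊕b7⊕b9⊕b11⊕b13⊕b15 = 1⊕0⊕1⊕1⊕1⊕1⊕1⊕0 = 0
s2: b2⊕b3⊕b6⊕b7⊕b10⊕b11⊕b14⊕b15 = 0⊕0⊕1⊕1⊕1⊕1⊕0⊕0 = 0
s4: b4⊕b5⊕b6⊕b7⊕b12⊕b13⊕b14⊕b15 = 1⊕1⊕1⊕1⊕0⊕1⊕0⊕0 = 1
s8: b8⊕b9⊕b10⊕b11⊕b12⊕b13⊕b14⊕b15 = 1⊕1⊕1⊕1⊕0⊕1⊕0⊕0 = 1
Syndrome (s8...s1) = 1100 → position 12.
Flip bit 12: corrected codeword = 100111111111100
Data bits at positions 3,5,6,7,9,10,11,12,13,14,15: 01111111100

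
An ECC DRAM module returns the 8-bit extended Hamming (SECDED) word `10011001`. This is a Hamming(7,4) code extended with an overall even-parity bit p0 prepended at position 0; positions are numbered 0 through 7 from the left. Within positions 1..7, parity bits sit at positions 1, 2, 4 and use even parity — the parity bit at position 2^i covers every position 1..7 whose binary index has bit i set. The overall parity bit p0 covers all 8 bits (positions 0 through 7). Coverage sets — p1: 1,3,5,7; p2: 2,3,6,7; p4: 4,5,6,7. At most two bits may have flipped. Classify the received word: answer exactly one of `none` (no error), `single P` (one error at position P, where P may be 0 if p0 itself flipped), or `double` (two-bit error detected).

none

s1: b1⊕b3⊕b5⊕b7 = 0⊕1⊕0⊕1 = 0
s2: b2⊕b3⊕b6⊕b7 = 0⊕1⊕0⊕1 = 0
s4: b4⊕b5⊕b6⊕b7 = 1⊕0⊕0⊕1 = 0
Syndrome (s4...s1) = 000 → position 0 (no error).
Overall parity (XOR of all 8 bits, including p0): 1⊕0⊕0⊕1⊕1⊕0⊕0⊕1 = 0
Overall=0, syndrome position=0 → no error.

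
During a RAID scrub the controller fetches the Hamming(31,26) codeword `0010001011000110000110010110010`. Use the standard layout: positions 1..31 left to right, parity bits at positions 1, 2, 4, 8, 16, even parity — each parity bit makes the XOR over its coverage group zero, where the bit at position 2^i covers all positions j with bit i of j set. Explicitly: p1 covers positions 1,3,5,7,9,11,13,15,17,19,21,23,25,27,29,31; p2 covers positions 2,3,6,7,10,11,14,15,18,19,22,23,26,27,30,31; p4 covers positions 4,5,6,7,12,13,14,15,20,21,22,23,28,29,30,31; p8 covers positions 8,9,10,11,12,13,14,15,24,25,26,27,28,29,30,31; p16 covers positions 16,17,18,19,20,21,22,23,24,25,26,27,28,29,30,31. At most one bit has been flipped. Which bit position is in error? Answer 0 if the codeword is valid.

0

s1: b1⊕b3⊕b5⊕b7⊕b9⊕b11⊕b13⊕b15⊕b17⊕b19⊕b21⊕b23⊕b25⊕b27⊕b29⊕b31 = 0⊕1⊕0⊕1⊕1⊕0⊕0⊕1⊕0⊕0⊕1⊕0⊕0⊕1⊕0⊕0 = 0
s2: b2⊕b3⊕b6⊕b7⊕b10⊕b11⊕b14⊕b15⊕b18⊕b19⊕b22⊕b23⊕b26⊕b27⊕b30⊕b31 = 0⊕1⊕0⊕1⊕1⊕0⊕1⊕1⊕0⊕0⊕0⊕0⊕1⊕1⊕1⊕0 = 0
s4: b4⊕b5⊕b6⊕b7⊕b12⊕b13⊕b14⊕b15⊕b20⊕b21⊕b22⊕b23⊕b28⊕b29⊕b30⊕b31 = 0⊕0⊕0⊕1⊕0⊕0⊕1⊕1⊕1⊕1⊕0⊕0⊕0⊕0⊕1⊕0 = 0
s8: b8⊕b9⊕b10⊕b11⊕b12⊕b13⊕b14⊕b15⊕b24⊕b25⊕b26⊕b27⊕b28⊕b29⊕b30⊕b31 = 0⊕1⊕1⊕0⊕0⊕0⊕1⊕1⊕1⊕0⊕1⊕1⊕0⊕0⊕1⊕0 = 0
s16: b16⊕b17⊕b18⊕b19⊕b20⊕b21⊕b22⊕b23⊕b24⊕b25⊕b26⊕b27⊕b28⊕b29⊕b30⊕b31 = 0⊕0⊕0⊕0⊕1⊕1⊕0⊕0⊕1⊕0⊕1⊕1⊕0⊕0⊕1⊕0 = 0
Syndrome (s16...s1) = 00000 → position 0 (no error).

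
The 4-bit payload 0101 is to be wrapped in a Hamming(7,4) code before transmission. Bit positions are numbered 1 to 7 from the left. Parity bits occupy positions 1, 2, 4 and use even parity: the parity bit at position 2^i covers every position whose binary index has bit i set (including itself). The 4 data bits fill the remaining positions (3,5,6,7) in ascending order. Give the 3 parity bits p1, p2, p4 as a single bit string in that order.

Place data bits at non-power-of-two positions: b3=0, b5=1, b6=0, b7=1.
p1 = XOR of data positions {3,5,7} = 0⊕1⊕1 = 0
p2 = XOR of data positions {3,6,7} = 0⊕0⊕1 = 1
p4 = XOR of data positions {5,6,7} = 1⊕0⊕1 = 0
Parity bits p1,p2,p4 = 010

010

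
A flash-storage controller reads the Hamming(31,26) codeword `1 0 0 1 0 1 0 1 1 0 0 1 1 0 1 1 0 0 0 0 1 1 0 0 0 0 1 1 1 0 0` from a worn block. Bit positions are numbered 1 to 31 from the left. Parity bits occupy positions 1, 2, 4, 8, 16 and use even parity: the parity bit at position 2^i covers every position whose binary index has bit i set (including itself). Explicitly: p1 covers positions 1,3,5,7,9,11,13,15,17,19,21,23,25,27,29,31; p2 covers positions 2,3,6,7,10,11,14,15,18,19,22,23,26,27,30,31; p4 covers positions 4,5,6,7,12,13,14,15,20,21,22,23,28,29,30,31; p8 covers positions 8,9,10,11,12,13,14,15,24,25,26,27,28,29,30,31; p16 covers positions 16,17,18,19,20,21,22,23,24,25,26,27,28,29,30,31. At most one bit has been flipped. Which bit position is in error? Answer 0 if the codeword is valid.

s1: b1⊕b3⊕b5⊕b7⊕b9⊕b11⊕b13⊕b15⊕b17⊕b19⊕b21⊕b23⊕b25⊕b27⊕b29⊕b31 = 1⊕0⊕0⊕0⊕1⊕0⊕1⊕1⊕0⊕0⊕1⊕0⊕0⊕1⊕1⊕0 = 1
s2: b2⊕b3⊕b6⊕b7⊕b10⊕b11⊕b14⊕b15⊕b18⊕b19⊕b22⊕b23⊕b26⊕b27⊕b30⊕b31 = 0⊕0⊕1⊕0⊕0⊕0⊕0⊕1⊕0⊕0⊕1⊕0⊕0⊕1⊕0⊕0 = 0
s4: b4⊕b5⊕b6⊕b7⊕b12⊕b13⊕b14⊕b15⊕b20⊕b21⊕b22⊕b23⊕b28⊕b29⊕b30⊕b31 = 1⊕0⊕1⊕0⊕1⊕1⊕0⊕1⊕0⊕1⊕1⊕0⊕1⊕1⊕0⊕0 = 1
s8: b8⊕b9⊕b10⊕b11⊕b12⊕b13⊕b14⊕b15⊕b24⊕b25⊕b26⊕b27⊕b28⊕b29⊕b30⊕b31 = 1⊕1⊕0⊕0⊕1⊕1⊕0⊕1⊕0⊕0⊕0⊕1⊕1⊕1⊕0⊕0 = 0
s16: b16⊕b17⊕b18⊕b19⊕b20⊕b21⊕b22⊕b23⊕b24⊕b25⊕b26⊕b27⊕b28⊕b29⊕b30⊕b31 = 1⊕0⊕0⊕0⊕0⊕1⊕1⊕0⊕0⊕0⊕0⊕1⊕1⊕1⊕0⊕0 = 0
Syndrome (s16...s1) = 00101 → position 5.

5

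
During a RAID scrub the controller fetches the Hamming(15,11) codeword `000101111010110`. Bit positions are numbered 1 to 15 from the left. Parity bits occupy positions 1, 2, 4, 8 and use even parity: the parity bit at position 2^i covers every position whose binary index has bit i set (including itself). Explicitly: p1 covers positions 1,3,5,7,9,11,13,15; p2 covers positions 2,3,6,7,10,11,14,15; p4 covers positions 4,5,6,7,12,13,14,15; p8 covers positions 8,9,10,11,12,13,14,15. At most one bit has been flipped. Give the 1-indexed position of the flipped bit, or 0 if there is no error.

s1: b1⊕b3⊕b5⊕b7⊕b9⊕b11⊕b13⊕b15 = 0⊕0⊕0⊕1⊕1⊕1⊕1⊕0 = 0
s2: b2⊕b3⊕b6⊕b7⊕b10⊕b11⊕b14⊕b15 = 0⊕0⊕1⊕1⊕0⊕1⊕1⊕0 = 0
s4: b4⊕b5⊕b6⊕b7⊕b12⊕b13⊕b14⊕b15 = 1⊕0⊕1⊕1⊕0⊕1⊕1⊕0 = 1
s8: b8⊕b9⊕b10⊕b11⊕b12⊕b13⊕b14⊕b15 = 1⊕1⊕0⊕1⊕0⊕1⊕1⊕0 = 1
Syndrome (s8...s1) = 1100 → position 12.

12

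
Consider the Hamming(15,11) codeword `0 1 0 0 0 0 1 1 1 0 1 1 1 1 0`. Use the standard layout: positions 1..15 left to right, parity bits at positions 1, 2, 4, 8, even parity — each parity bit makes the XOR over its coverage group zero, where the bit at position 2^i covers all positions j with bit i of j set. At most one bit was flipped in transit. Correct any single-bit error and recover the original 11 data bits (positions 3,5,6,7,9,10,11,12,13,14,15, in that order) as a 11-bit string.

00011011110

s1: b1⊕b3⊕b5⊕b7⊕b9⊕b11⊕b13⊕b15 = 0⊕0⊕0⊕1⊕1⊕1⊕1⊕0 = 0
s2: b2⊕b3⊕b6⊕b7⊕b10⊕b11⊕b14⊕b15 = 1⊕0⊕0⊕1⊕0⊕1⊕1⊕0 = 0
s4: b4⊕b5⊕b6⊕b7⊕b12⊕b13⊕b14⊕b15 = 0⊕0⊕0⊕1⊕1⊕1⊕1⊕0 = 0
s8: b8⊕b9⊕b10⊕b11⊕b12⊕b13⊕b14⊕b15 = 1⊕1⊕0⊕1⊕1⊕1⊕1⊕0 = 0
Syndrome (s8...s1) = 0000 → position 0 (no error).
No correction needed.
Data bits at positions 3,5,6,7,9,10,11,12,13,14,15: 00011011110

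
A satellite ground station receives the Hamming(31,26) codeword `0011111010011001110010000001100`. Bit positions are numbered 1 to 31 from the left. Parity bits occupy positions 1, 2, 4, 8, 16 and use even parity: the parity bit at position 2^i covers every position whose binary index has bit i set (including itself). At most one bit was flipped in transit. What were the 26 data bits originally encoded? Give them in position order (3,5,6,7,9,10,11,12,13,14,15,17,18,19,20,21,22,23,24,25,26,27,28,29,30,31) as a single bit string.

s1: b1⊕b3⊕b5⊕b7⊕b9⊕b11⊕b13⊕b15⊕b17⊕b19⊕b21⊕b23⊕b25⊕b27⊕b29⊕b31 = 0⊕1⊕1⊕1⊕1⊕0⊕1⊕0⊕1⊕0⊕1⊕0⊕0⊕0⊕1⊕0 = 0
s2: b2⊕b3⊕b6⊕b7⊕b10⊕b11⊕b14⊕b15⊕b18⊕b19⊕b22⊕b23⊕b26⊕b27⊕b30⊕b31 = 0⊕1⊕1⊕1⊕0⊕0⊕0⊕0⊕1⊕0⊕0⊕0⊕0⊕0⊕0⊕0 = 0
s4: b4⊕b5⊕b6⊕b7⊕b12⊕b13⊕b14⊕b15⊕b20⊕b21⊕b22⊕b23⊕b28⊕b29⊕b30⊕b31 = 1⊕1⊕1⊕1⊕1⊕1⊕0⊕0⊕0⊕1⊕0⊕0⊕1⊕1⊕0⊕0 = 1
s8: b8⊕b9⊕b10⊕b11⊕b12⊕b13⊕b14⊕b15⊕b24⊕b25⊕b26⊕b27⊕b28⊕b29⊕b30⊕b31 = 0⊕1⊕0⊕0⊕1⊕1⊕0⊕0⊕0⊕0⊕0⊕0⊕1⊕1⊕0⊕0 = 1
s16: b16⊕b17⊕b18⊕b19⊕b20⊕b21⊕b22⊕b23⊕b24⊕b25⊕b26⊕b27⊕b28⊕b29⊕b30⊕b31 = 1⊕1⊕1⊕0⊕0⊕1⊕0⊕0⊕0⊕0⊕0⊕0⊕1⊕1⊕0⊕0 = 0
Syndrome (s16...s1) = 01100 → position 12.
Flip bit 12: corrected codeword = 0011111010001001110010000001100
Data bits at positions 3,5,6,7,9,10,11,12,13,14,15,17,18,19,20,21,22,23,24,25,26,27,28,29,30,31: 11111000100110010000001100

11111000100110010000001100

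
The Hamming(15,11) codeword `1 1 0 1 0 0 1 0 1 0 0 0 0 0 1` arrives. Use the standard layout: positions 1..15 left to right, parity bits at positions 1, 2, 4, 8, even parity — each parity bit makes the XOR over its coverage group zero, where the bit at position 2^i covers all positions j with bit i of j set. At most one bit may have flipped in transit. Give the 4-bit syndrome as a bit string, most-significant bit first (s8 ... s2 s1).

0110

s1: b1⊕b3⊕b5⊕b7⊕b9⊕b11⊕b13⊕b15 = 1⊕0⊕0⊕1⊕1⊕0⊕0⊕1 = 0
s2: b2⊕b3⊕b6⊕b7⊕b10⊕b11⊕b14⊕b15 = 1⊕0⊕0⊕1⊕0⊕0⊕0⊕1 = 1
s4: b4⊕b5⊕b6⊕b7⊕b12⊕b13⊕b14⊕b15 = 1⊕0⊕0⊕1⊕0⊕0⊕0⊕1 = 1
s8: b8⊕b9⊕b10⊕b11⊕b12⊕b13⊕b14⊕b15 = 0⊕1⊕0⊕0⊕0⊕0⊕0⊕1 = 0
Syndrome (s8...s1) = 0110 → position 6.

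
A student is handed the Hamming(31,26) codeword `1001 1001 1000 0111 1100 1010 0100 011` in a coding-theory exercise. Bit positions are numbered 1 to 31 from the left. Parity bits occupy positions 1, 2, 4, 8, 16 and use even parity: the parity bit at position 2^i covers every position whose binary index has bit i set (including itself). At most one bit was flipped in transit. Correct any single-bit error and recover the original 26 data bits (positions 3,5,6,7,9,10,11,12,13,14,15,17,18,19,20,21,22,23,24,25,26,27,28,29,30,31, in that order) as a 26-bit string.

s1: b1⊕b3⊕b5⊕b7⊕b9⊕b11⊕b13⊕b15⊕b17⊕b19⊕b21⊕b23⊕b25⊕b27⊕b29⊕b31 = 1⊕0⊕1⊕0⊕1⊕0⊕0⊕1⊕1⊕0⊕1⊕1⊕0⊕0⊕0⊕1 = 0
s2: b2⊕b3⊕b6⊕b7⊕b10⊕b11⊕b14⊕b15⊕b18⊕b19⊕b22⊕b23⊕b26⊕b27⊕b30⊕b31 = 0⊕0⊕0⊕0⊕0⊕0⊕1⊕1⊕1⊕0⊕0⊕1⊕1⊕0⊕1⊕1 = 1
s4: b4⊕b5⊕b6⊕b7⊕b12⊕b13⊕b14⊕b15⊕b20⊕b21⊕b22⊕b23⊕b28⊕b29⊕b30⊕b31 = 1⊕1⊕0⊕0⊕0⊕0⊕1⊕1⊕0⊕1⊕0⊕1⊕0⊕0⊕1⊕1 = 0
s8: b8⊕b9⊕b10⊕b11⊕b12⊕b13⊕b14⊕b15⊕b24⊕b25⊕b26⊕b27⊕b28⊕b29⊕b30⊕b31 = 1⊕1⊕0⊕0⊕0⊕0⊕1⊕1⊕0⊕0⊕1⊕0⊕0⊕0⊕1⊕1 = 1
s16: b16⊕b17⊕b18⊕b19⊕b20⊕b21⊕b22⊕b23⊕b24⊕b25⊕b26⊕b27⊕b28⊕b29⊕b30⊕b31 = 1⊕1⊕1⊕0⊕0⊕1⊕0⊕1⊕0⊕0⊕1⊕0⊕0⊕0⊕1⊕1 = 0
Syndrome (s16...s1) = 01010 → position 10.
Flip bit 10: corrected codeword = 1001100111000111110010100100011
Data bits at positions 3,5,6,7,9,10,11,12,13,14,15,17,18,19,20,21,22,23,24,25,26,27,28,29,30,31: 01001100011110010100100011

01001100011110010100100011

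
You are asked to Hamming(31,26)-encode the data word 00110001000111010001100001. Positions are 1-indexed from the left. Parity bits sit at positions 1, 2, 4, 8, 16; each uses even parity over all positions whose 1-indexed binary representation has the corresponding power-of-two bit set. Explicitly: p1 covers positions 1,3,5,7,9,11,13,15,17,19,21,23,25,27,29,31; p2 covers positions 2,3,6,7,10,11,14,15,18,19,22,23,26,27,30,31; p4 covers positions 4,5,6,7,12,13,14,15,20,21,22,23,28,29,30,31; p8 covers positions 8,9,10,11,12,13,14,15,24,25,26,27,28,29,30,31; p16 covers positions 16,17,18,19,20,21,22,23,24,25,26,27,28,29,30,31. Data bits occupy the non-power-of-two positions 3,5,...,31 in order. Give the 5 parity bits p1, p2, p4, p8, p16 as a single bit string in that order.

Place data bits at non-power-of-two positions: b3=0, b5=0, b6=1, b7=1, b9=0, b10=0, b11=0, b12=1, b13=0, b14=0, b15=0, b17=1, b18=1, b19=1, b20=0, b21=1, b22=0, b23=0, b24=0, b25=1, b26=1, b27=0, b28=0, b29=0, b30=0, b31=1.
p1 = XOR of data positions {3,5,7,9,11,13,15,17,19,21,23,25,27,29,31} = 0⊕0⊕1⊕0⊕0⊕0⊕0⊕1⊕1⊕1⊕0⊕1⊕0⊕0⊕1 = 0
p2 = XOR of data positions {3,6,7,10,11,14,15,18,19,22,23,26,27,30,31} = 0⊕1⊕1⊕0⊕0⊕0⊕0⊕1⊕1⊕0⊕0⊕1⊕0⊕0⊕1 = 0
p4 = XOR of data positions {5,6,7,12,13,14,15,20,21,22,23,28,29,30,31} = 0⊕1⊕1⊕1⊕0⊕0⊕0⊕0⊕1⊕0⊕0⊕0⊕0⊕0⊕1 = 1
p8 = XOR of data positions {9,10,11,12,13,14,15,24,25,26,27,28,29,30,31} = 0⊕0⊕0⊕1⊕0⊕0⊕0⊕0⊕1⊕1⊕0⊕0⊕0⊕0⊕1 = 0
p16 = XOR of data positions {17,18,19,20,21,22,23,24,25,26,27,28,29,30,31} = 1⊕1⊕1⊕0⊕1⊕0⊕0⊕0⊕1⊕1⊕0⊕0⊕0⊕0⊕1 = 1
Parity bits p1,p2,p4,p8,p16 = 00101

00101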